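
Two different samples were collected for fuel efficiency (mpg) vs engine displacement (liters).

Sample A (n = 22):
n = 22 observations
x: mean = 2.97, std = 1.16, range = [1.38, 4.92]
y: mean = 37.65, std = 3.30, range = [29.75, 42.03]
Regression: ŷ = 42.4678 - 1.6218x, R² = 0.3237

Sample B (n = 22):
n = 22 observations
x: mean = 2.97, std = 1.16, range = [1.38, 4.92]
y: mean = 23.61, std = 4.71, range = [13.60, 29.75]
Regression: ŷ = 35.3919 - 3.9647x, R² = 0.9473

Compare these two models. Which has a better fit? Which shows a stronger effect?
Model B has the better fit (R² = 0.9473 vs 0.3237). Model B shows the stronger effect (|β₁| = 3.9647 vs 1.6218).

Model Comparison:

Fit — compare R²:
- Model A: R² = 0.3237 → 32.37% of variance in fuel efficiency explained
- Model B: R² = 0.9473 → 94.73% of variance in fuel efficiency explained
- 0.9473 > 0.3237 → Model B has the better fit

Effect size (slope magnitude):
- Model A: β₁ = -1.6218 → predicted fuel efficiency falls 1.6218 mpg per additional liter of engine displacement
- Model B: β₁ = -3.9647 → predicted fuel efficiency falls 3.9647 mpg per additional liter of engine displacement
- |-1.6218| < |-3.9647| → Model B shows the stronger marginal effect

Notes:
- A steeper slope doesn't make a better model if the scatter around the line is large.
- The two samples could reflect different populations, time periods, or measurement quality.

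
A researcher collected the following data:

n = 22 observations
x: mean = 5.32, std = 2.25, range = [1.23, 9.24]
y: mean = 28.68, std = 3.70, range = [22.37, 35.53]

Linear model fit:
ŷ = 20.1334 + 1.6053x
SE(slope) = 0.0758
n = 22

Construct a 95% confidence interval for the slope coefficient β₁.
The 95% CI for β₁ is (1.4472, 1.7634)

Confidence interval for the slope:

The 95% CI for β₁ is: β̂₁ ± t*(α/2, n-2) × SE(β̂₁)

Step 1: Find critical t-value
- Confidence level = 0.95
- Degrees of freedom = n - 2 = 22 - 2 = 20
- t*(α/2, 20) = 2.0860

Step 2: Calculate margin of error
Margin = 2.0860 × 0.0758 = 0.1581

Step 3: Construct interval
CI = 1.6053 ± 0.1581
CI = (1.4472, 1.7634)

Interpretation: each one-unit increase in x is associated with a change in mean y of between 1.4472 and 1.7634, with 95% confidence.
Both endpoints are positive, so the data support a genuinely positive slope at this confidence level.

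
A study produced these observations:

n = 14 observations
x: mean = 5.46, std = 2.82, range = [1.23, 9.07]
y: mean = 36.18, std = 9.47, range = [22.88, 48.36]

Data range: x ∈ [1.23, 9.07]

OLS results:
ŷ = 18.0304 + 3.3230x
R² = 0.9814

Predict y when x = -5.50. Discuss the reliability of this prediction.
The equation gives ŷ = -0.2461; however x = -5.50 is 6.73 units below the observed range, so this extrapolated value should not be trusted.

Prediction calculation:
ŷ = 18.0304 + 3.3230 × (-5.50)
ŷ = -0.2461

Reliability:
- Data range: x ∈ [1.23, 9.07]
- Prediction point: x = -5.50 is 6.73 units below the observed range → this is EXTRAPOLATION, not interpolation

Why that matters here:
- There are no observations near this x to validate the fitted line there
- R² describes fit only over the sampled x values; it says nothing about behaviour beyond them

The R² = 0.9814 only validates the fit within [1.23, 9.07]; treat ŷ = -0.2461 with caution.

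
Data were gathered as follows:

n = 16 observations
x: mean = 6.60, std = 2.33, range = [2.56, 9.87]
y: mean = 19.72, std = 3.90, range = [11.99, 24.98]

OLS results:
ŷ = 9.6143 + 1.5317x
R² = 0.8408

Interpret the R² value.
The model explains 84.08% of the variance in y (R² = 0.8408), leaving 15.92% unexplained; the fit is strong.

R² = 1 − SS_res/SS_tot compares the residual scatter to the total scatter of y about its mean.

Here R² = 0.8408:
- Explained: 84.08% of the variation in y
- Unexplained (residual): 100% − 84.08% = 15.92%
- Rule of thumb (below 0.3 weak; 0.3 to below 0.7 moderate; 0.7 and above strong) → strong

Calculation: R² = 1 − (SS_res / SS_tot), where SS_res is the sum of squared residuals and SS_tot the total sum of squares.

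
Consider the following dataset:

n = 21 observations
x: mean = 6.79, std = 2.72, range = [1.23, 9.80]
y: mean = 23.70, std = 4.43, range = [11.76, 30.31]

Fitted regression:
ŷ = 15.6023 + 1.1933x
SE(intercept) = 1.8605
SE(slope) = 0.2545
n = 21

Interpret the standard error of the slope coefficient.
SE(slope) = 0.2545 measures the uncertainty in the estimated slope. The coefficient is estimated with moderate precision (SE/|β̂₁| = 21.3%).

SE(β̂₁) = s / √Sxx, where s is the residual standard deviation and Sxx = Σ(x − x̄)². It is the yardstick for how far β̂₁ = 1.1933 could plausibly be from the true slope.

Relative precision:
- SE / |β̂₁| = 0.2545 / 1.1933 = 21.3%
- Rule of thumb (under 20%: precise; 20% to under 50%: moderately precise; 50% or more: imprecise) → moderately precise

Rough 95% range (±2 SE): 1.1933 ± 0.5090 → (0.6843, 1.7023).

What drives SE(β̂₁): more residual scatter → larger SE.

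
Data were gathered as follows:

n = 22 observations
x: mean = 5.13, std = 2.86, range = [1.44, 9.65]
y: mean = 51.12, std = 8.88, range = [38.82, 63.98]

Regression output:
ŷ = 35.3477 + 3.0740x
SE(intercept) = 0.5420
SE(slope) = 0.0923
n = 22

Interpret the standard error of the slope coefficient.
SE(slope) = 0.0923 measures the uncertainty in the estimated slope. The coefficient is estimated precisely (SE/|β̂₁| = 3.0%).

SE(β̂₁) = 0.0923 says: if we drew many samples of n = 22 from the same population and refit each time, the fitted slopes would scatter with a standard deviation of roughly 0.0923 around the true β₁.

Relative precision:
- SE / |β̂₁| = 0.0923 / 3.0740 = 3.0%
- Rule of thumb (under 20%: precise; 20% to under 50%: moderately precise; 50% or more: imprecise) → precise

Link to interval estimation: a confidence interval for β₁ is β̂₁ ± t* × 0.0923, so SE sets the half-width per unit of t*.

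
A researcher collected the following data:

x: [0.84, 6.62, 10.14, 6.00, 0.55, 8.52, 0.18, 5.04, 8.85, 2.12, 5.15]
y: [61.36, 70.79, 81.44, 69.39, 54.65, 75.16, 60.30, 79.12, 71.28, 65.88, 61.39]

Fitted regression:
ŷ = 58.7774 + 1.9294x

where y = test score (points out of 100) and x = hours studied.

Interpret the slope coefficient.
An increase of one hour in study time is associated with a 1.9294 points increase in predicted test score.

The slope coefficient β₁ = 1.9294 represents the marginal effect of study time on test score.

Interpretation:
- Study time up by 1 hour → predicted test score increases by 1.9294 points
- This is a linear approximation: the same per-unit change is assumed across the whole observed x range
- The sign (+) gives the direction; the magnitude 1.9294 gives the size of the effect per hour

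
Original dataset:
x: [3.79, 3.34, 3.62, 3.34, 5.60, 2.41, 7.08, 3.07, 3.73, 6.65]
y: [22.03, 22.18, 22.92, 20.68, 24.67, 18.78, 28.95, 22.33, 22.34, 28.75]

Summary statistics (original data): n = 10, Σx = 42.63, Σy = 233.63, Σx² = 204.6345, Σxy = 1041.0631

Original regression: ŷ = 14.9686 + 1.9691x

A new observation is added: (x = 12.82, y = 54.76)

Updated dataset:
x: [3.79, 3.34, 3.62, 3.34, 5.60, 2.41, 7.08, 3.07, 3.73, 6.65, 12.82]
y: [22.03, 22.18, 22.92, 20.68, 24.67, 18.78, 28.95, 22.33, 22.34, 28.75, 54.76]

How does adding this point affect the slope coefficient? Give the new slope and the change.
The slope changes from 1.9691 to 3.2340 (change of +1.2649, or +64.2%).

The new point has HIGH LEVERAGE: x = 12.82 is far from the original mean x̄ = 42.63/10 ≈ 4.26 (original range [2.41, 7.08]).

Step 1: Update the sums with the new point (n goes from 10 to 11)
Σx  = 42.63 + 12.82 = 55.45
Σy  = 233.63 + 54.76 = 288.39
Σx² = 204.6345 + 12.82² = 204.6345 + 164.3524 = 368.9869
Σxy = 1041.0631 + 12.82×54.76 = 1041.0631 + 702.0232 = 1743.0863

Step 2: Recompute the slope with b₁ = (nΣxy − ΣxΣy) / (nΣx² − (Σx)²)
Numerator   = 11×1743.0863 − 55.45×288.39 = 19173.9493 − 15991.2255 = 3182.7238
Denominator = 11×368.9869 − 55.45² = 4058.8559 − 3074.7025 = 984.1534
b₁(new) = 3182.7238 / 984.1534 = 3.2340

(Same formula on the original sums: (10×1041.0631 − 42.63×233.63) / (10×204.6345 − 42.63²) = 450.9841 / 229.0281 = 1.9691, matching the given fit.)

Step 3: Change in slope
Δβ₁ = 3.2340 − 1.9691 = +1.2649
Relative change = +1.2649 / 1.9691 × 100% = +64.2%
→ the slope increases when the point is added.

Because the point sits above the extension of the original line at a high-leverage x, it tilts the fit up.
In practice: examine leverage (hᵢ) and Cook's distance rather than deleting it automatically; refit with and without it and report both if conclusions differ.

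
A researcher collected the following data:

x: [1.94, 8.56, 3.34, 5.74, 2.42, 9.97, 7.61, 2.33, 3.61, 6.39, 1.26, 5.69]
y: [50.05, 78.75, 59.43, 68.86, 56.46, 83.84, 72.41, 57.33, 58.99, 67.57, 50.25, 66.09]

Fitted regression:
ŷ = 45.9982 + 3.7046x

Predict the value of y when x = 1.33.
ŷ = 50.9253

x = 1.33 lies inside the observed range [1.26, 9.97], so the fitted equation applies directly:

ŷ = 45.9982 + 3.7046 × 1.33
ŷ = 45.9982 + 4.9271
ŷ = 50.9253

This is the fitted mean response at that x — an individual observation would come with a wider prediction interval.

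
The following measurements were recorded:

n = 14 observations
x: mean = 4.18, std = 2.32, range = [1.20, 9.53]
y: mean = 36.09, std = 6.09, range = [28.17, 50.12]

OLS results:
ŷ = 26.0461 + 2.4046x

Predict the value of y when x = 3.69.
ŷ = 34.9191

To predict y for x = 3.69, substitute into the regression equation:

ŷ = 26.0461 + 2.4046 × 3.69
ŷ = 26.0461 + 8.8730
ŷ = 34.9191

This is a point prediction; actual observations scatter around it by roughly the residual standard deviation.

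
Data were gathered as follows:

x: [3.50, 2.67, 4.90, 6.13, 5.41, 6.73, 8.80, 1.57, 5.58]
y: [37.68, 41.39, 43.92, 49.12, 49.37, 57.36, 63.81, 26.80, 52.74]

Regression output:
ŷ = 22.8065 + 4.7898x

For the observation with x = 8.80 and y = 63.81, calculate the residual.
Residual = -1.1467

The residual is the difference between the actual value and the predicted value:

Residual = y - ŷ

Step 1: Calculate predicted value
ŷ = 22.8065 + 4.7898 × 8.80
ŷ = 64.9567

Step 2: Calculate residual
Residual = 63.81 - 64.9567
Residual = -1.1467

Interpretation: the model overestimates the actual value by 1.1467 at this point (negative residual → observation lies below the fitted line).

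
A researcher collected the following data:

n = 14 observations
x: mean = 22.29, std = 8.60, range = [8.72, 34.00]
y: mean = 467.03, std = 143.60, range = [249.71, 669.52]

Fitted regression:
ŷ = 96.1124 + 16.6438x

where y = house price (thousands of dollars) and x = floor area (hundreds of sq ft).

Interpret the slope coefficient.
For each additional hundred sq ft of floor area, predicted house price increases by approximately 16.6438 thousand dollars.

The slope β₁ = 16.6438 gives the rate at which the fitted house price changes with floor area.

Interpretation:
- Floor area up by 1 hundred sq ft → predicted house price increases by 16.6438 thousand dollars
- The effect is assumed constant over the observed range of x (linearity)

The intercept β₀ = 96.1124 is the predicted house price when floor area = 0; since the smallest observed x is 8.72, this is an extrapolation and mainly anchors the line.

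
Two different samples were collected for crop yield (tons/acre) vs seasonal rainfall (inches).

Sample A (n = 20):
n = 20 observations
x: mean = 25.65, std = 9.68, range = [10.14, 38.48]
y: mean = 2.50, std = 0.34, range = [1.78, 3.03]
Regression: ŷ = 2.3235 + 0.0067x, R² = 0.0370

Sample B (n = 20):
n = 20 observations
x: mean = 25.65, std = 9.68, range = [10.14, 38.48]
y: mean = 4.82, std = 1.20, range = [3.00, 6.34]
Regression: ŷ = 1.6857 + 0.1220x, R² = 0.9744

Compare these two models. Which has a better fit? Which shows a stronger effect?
Model B has the better fit (R² = 0.9744 vs 0.0370). Model B shows the stronger effect (|β₁| = 0.1220 vs 0.0067).

Model Comparison:

Fit — compare R²:
- Model A: R² = 0.0370 → 3.70% of variance in crop yield explained
- Model B: R² = 0.9744 → 97.44% of variance in crop yield explained
- 0.9744 > 0.0370 → Model B has the better fit

Which has the larger per-inch effect? (|β₁|)
- Model A: β₁ = 0.0067 → predicted crop yield rises 0.0067 tons/acre per additional inch of rainfall
- Model B: β₁ = 0.1220 → predicted crop yield rises 0.1220 tons/acre per additional inch of rainfall
- |0.0067| < |0.1220| → Model B shows the stronger marginal effect

Notes:
- A steeper slope doesn't make a better model if the scatter around the line is large.
- A better fit (higher R²) doesn't necessarily mean a more important relationship.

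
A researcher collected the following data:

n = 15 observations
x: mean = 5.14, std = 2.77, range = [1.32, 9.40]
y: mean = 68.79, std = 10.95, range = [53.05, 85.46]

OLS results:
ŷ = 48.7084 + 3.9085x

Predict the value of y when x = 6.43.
ŷ = 73.8401

To predict y for x = 6.43, substitute into the regression equation:

ŷ = 48.7084 + 3.9085 × 6.43
ŷ = 48.7084 + 25.1317
ŷ = 73.8401

This is a point prediction; actual observations scatter around it by roughly the residual standard deviation.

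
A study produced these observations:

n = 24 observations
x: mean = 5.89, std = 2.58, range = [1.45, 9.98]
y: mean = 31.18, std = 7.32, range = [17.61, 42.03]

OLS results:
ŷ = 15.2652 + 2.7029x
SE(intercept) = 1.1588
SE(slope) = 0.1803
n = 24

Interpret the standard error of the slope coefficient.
SE(β̂₁) = 0.1803 is the estimated standard deviation of the slope estimate across repeated samples; relative to β̂₁ = 2.7029 that is 6.7%, a precise estimate.

What SE measures:
- The standard error quantifies the sampling variability of the coefficient estimate
- It is the estimated standard deviation of β̂₁ across hypothetical repeated samples of the same size
- Smaller SE → more precise estimate

Relative precision:
- SE / |β̂₁| = 0.1803 / 2.7029 = 6.7%
- Rule of thumb (under 20%: precise; 20% to under 50%: moderately precise; 50% or more: imprecise) → precise

Link to the t-test: t = β̂₁ / SE(β̂₁) = 2.7029 / 0.1803 = 14.9911, the statistic for H₀: β₁ = 0.

What drives SE(β̂₁): more residual scatter → larger SE; larger n (here n = 24) → smaller SE.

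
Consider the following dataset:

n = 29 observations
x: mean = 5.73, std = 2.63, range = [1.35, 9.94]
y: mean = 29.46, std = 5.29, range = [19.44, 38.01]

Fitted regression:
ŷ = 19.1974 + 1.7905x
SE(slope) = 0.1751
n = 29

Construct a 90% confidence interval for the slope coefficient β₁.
The 90% CI for β₁ is (1.4923, 2.0887)

Confidence interval for the slope:

The 90% CI for β₁ is: β̂₁ ± t*(α/2, n-2) × SE(β̂₁)

Step 1: Find critical t-value
- Confidence level = 0.9
- Degrees of freedom = n - 2 = 29 - 2 = 27
- t*(α/2, 27) = 1.7033

Step 2: Calculate margin of error
Margin = 1.7033 × 0.1751 = 0.2982

Step 3: Construct interval
CI = 1.7905 ± 0.2982
CI = (1.4923, 2.0887)

Interpretation: We are 90% confident that the true slope β₁ lies between 1.4923 and 2.0887.
The interval does not include 0, suggesting a significant linear relationship.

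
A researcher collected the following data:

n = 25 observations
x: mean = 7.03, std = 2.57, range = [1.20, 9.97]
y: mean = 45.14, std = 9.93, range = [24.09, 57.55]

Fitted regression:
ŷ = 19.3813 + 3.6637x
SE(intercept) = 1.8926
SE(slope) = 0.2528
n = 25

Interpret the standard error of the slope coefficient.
SE(β̂₁) = 0.2528 is the estimated standard deviation of the slope estimate across repeated samples; relative to β̂₁ = 3.6637 that is 6.9%, a precise estimate.

SE(β̂₁) = 0.2528 says: if we drew many samples of n = 25 from the same population and refit each time, the fitted slopes would scatter with a standard deviation of roughly 0.2528 around the true β₁.

Relative precision:
- SE / |β̂₁| = 0.2528 / 3.6637 = 6.9%
- Rule of thumb (under 20%: precise; 20% to under 50%: moderately precise; 50% or more: imprecise) → precise

Rough 95% range (±2 SE): 3.6637 ± 0.5056 → (3.1581, 4.1693).

What drives SE(β̂₁): larger n (here n = 25) → smaller SE; wider spread of x values → smaller SE; more residual scatter → larger SE.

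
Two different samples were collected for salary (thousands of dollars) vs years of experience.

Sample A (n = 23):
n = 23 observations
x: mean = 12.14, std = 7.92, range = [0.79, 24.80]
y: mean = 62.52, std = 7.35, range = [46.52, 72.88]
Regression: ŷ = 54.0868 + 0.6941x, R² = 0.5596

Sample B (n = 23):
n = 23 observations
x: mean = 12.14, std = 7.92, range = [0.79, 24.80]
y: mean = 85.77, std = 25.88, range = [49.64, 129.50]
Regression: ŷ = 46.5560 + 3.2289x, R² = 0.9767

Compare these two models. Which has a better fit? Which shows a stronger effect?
Model B has the better fit (R² = 0.9767 vs 0.5596). Model B shows the stronger effect (|β₁| = 3.2289 vs 0.6941).

Model Comparison:

Which explains more variance? (R²)
- Model A: R² = 0.5596 → 55.96% of variance in salary explained
- Model B: R² = 0.9767 → 97.67% of variance in salary explained
- 0.9767 > 0.5596 → Model B has the better fit

Which has the larger per-year effect? (|β₁|)
- Model A: β₁ = 0.6941 → predicted salary rises 0.6941 thousand dollars per additional year of experience
- Model B: β₁ = 3.2289 → predicted salary rises 3.2289 thousand dollars per additional year of experience
- |0.6941| < |3.2289| → Model B shows the stronger marginal effect

Notes:
- R² measures how tightly points cluster around the line; β₁ measures how steep the line is — they answer different questions.
- The two samples could reflect different populations, time periods, or measurement quality.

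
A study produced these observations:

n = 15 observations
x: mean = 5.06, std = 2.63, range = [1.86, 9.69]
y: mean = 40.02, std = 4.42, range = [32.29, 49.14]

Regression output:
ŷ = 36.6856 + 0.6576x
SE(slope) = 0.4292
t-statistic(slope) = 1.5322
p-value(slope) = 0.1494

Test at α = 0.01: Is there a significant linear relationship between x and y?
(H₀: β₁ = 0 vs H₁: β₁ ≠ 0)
Since p-value = 0.1494 ≥ α = 0.01, fail to reject H₀ — the slope is not significantly different from 0.

Hypothesis test for the slope coefficient:

H₀: β₁ = 0 (no linear relationship)
H₁: β₁ ≠ 0 (linear relationship exists)

Test statistic: t = β̂₁ / SE(β̂₁) = 0.6576 / 0.4292 = 1.5322

With df = 13, the two-sided p-value for |t| = 1.5322 is 0.1494.

Decision rule: reject H₀ if p-value < α.
p-value = 0.1494 ≥ α = 0.01 → fail to reject H₀.

There is not sufficient evidence at the 1% significance level to conclude that a linear relationship exists between x and y.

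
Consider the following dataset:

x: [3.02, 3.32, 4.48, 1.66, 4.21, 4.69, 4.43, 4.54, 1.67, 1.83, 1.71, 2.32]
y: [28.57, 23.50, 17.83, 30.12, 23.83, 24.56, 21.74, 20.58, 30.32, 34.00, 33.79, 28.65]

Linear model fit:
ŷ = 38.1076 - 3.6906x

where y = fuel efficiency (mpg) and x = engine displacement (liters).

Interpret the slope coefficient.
An increase of one liter in engine displacement is associated with a 3.6906 mpg decrease in predicted fuel efficiency.

The slope coefficient β₁ = -3.6906 represents the marginal effect of engine displacement on fuel efficiency.

Interpretation:
- Engine displacement up by 1 liter → predicted fuel efficiency decreases by 3.6906 mpg
- This is a linear approximation: the same per-unit change is assumed across the whole observed x range
- The slope describes association in these data, not necessarily a causal effect

(β₀ = 38.1076 is the fitted value at x = 0 and is not part of the slope interpretation.)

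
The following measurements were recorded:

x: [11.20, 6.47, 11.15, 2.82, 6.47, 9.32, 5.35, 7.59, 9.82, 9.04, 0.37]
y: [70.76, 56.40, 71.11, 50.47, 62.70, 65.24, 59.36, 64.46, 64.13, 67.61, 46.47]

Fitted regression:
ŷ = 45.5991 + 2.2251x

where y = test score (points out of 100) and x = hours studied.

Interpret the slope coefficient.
For each additional hour of study time, predicted test score increases by approximately 2.2251 points.

The slope β₁ = 2.2251 gives the rate at which the fitted test score changes with study time.

Interpretation:
- Study time up by 1 hour → predicted test score increases by 2.2251 points
- This is a linear approximation: the same per-unit change is assumed across the whole observed x range

(β₀ = 45.5991 is the fitted value at x = 0 and is not part of the slope interpretation.)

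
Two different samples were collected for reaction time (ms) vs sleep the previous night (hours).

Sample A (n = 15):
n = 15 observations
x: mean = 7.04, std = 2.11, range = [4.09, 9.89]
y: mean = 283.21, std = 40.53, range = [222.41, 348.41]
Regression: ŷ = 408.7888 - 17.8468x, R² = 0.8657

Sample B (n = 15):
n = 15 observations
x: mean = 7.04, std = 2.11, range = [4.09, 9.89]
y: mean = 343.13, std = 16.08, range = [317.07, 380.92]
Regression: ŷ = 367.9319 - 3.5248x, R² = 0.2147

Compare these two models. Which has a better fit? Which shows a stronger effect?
Model A has the better fit (R² = 0.8657 vs 0.2147). Model A shows the stronger effect (|β₁| = 17.8468 vs 3.5248).

Model Comparison:

Goodness of fit (R²):
- Model A: R² = 0.8657 → 86.57% of variance in reaction time explained
- Model B: R² = 0.2147 → 21.47% of variance in reaction time explained
- 0.8657 > 0.2147 → Model A has the better fit

Which has the larger per-hour effect? (|β₁|)
- Model A: β₁ = -17.8468 → predicted reaction time falls 17.8468 ms per additional hour of sleep
- Model B: β₁ = -3.5248 → predicted reaction time falls 3.5248 ms per additional hour of sleep
- |-17.8468| > |-3.5248| → Model A shows the stronger marginal effect

Note: A better fit (higher R²) doesn't necessarily mean a more important relationship.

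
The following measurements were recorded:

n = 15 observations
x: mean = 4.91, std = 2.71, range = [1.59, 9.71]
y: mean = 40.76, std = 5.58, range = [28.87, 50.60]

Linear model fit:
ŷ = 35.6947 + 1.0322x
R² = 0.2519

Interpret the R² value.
R² = 0.2519 means 25.19% of the variation in y is explained by the linear relationship with x. This indicates a weak fit.

R² = 1 − SS_res/SS_tot compares the residual scatter to the total scatter of y about its mean.

Here R² = 0.2519:
- Explained: 25.19% of the variation in y
- Unexplained (residual): 100% − 25.19% = 74.81%
- Rule of thumb (below 0.3 weak; 0.3 to below 0.7 moderate; 0.7 and above strong) → weak

Equivalently, for simple linear regression R² = r², so |r| = √0.2519 ≈ 0.5019.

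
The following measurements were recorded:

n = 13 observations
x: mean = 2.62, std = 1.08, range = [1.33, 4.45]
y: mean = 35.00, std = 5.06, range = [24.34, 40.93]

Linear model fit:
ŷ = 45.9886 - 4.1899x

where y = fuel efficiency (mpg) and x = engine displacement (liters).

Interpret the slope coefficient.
An increase of one liter in engine displacement is associated with a 4.1899 mpg decrease in predicted fuel efficiency.

β₁ = -4.1899 is the change in predicted fuel efficiency (mpg) per additional liter of engine displacement.

Interpretation:
- Engine displacement up by 1 liter → predicted fuel efficiency decreases by 4.1899 mpg
- The effect is assumed constant over the observed range of x (linearity)
- The sign (−) gives the direction; the magnitude 4.1899 gives the size of the effect per liter

(β₀ = 45.9886 is the fitted value at x = 0 and is not part of the slope interpretation.)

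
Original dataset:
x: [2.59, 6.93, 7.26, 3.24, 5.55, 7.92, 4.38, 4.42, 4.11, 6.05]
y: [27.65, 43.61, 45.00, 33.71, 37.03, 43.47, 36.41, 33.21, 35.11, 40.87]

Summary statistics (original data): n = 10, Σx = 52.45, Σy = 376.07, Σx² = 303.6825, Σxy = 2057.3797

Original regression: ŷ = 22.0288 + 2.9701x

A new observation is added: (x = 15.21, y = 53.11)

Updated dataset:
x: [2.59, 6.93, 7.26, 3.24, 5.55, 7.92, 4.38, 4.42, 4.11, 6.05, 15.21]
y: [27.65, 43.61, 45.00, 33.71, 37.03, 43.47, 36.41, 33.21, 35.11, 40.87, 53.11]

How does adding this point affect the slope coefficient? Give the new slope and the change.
Adding the point moves β₁ from 2.9701 to 1.8959, i.e. it decreases by 1.0742 (-36.2%).

The new point has HIGH LEVERAGE: x = 15.21 is far from the original mean x̄ = 52.45/10 ≈ 5.25 (original range [2.59, 7.92]).

Step 1: Update the sums with the new point (n goes from 10 to 11)
Σx  = 52.45 + 15.21 = 67.66
Σy  = 376.07 + 53.11 = 429.18
Σx² = 303.6825 + 15.21² = 303.6825 + 231.3441 = 535.0266
Σxy = 2057.3797 + 15.21×53.11 = 2057.3797 + 807.8031 = 2865.1828

Step 2: Recompute the slope with b₁ = (nΣxy − ΣxΣy) / (nΣx² − (Σx)²)
Numerator   = 11×2865.1828 − 67.66×429.18 = 31517.0108 − 29038.3188 = 2478.6920
Denominator = 11×535.0266 − 67.66² = 5885.2926 − 4577.8756 = 1307.4170
b₁(new) = 2478.6920 / 1307.4170 = 1.8959

(Same formula on the original sums: (10×2057.3797 − 52.45×376.07) / (10×303.6825 − 52.45²) = 848.9255 / 285.8225 = 2.9701, matching the given fit.)

Step 3: Change in slope
Δβ₁ = 1.8959 − 2.9701 = -1.0742
Relative change = -1.0742 / 2.9701 × 100% = -36.2%
→ the slope decreases when the point is added.

Because the point sits below the extension of the original line at a high-leverage x, it tilts the fit down.
In practice: refit with and without it and report both if conclusions differ; investigate whether it comes from the same population as the rest of the sample.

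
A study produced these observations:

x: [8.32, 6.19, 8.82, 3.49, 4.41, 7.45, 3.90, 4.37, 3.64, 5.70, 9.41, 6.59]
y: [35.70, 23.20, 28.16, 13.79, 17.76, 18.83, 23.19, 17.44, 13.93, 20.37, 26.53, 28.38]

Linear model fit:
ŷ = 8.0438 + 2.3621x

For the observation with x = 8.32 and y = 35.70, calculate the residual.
Residual = 8.0035

The residual is the difference between the actual value and the predicted value:

Residual = y - ŷ

Step 1: Calculate predicted value
ŷ = 8.0438 + 2.3621 × 8.32
ŷ = 27.6965

Step 2: Calculate residual
Residual = 35.70 - 27.6965
Residual = 8.0035

Interpretation: the model underestimates the actual value by 8.0035 at this point (positive residual → observation lies above the fitted line).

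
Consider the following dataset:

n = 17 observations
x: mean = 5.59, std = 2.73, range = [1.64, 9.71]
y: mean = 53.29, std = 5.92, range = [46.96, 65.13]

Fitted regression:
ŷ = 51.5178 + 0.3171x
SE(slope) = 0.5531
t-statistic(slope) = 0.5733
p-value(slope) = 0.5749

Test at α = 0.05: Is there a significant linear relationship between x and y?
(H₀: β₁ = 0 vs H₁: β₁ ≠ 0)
Fail to reject H₀: p-value = 0.5749 ≥ α = 0.05. The linear relationship is not significant at the 5% level.

Hypothesis test for the slope coefficient:

H₀: β₁ = 0 (no linear relationship)
H₁: β₁ ≠ 0 (linear relationship exists)

Test statistic: t = β̂₁ / SE(β̂₁) = 0.3171 / 0.5531 = 0.5733

With df = 15, the two-sided p-value for |t| = 0.5733 is 0.5749.

Decision rule: reject H₀ if p-value < α.
p-value = 0.5749 ≥ α = 0.05 → fail to reject H₀.

There is not sufficient evidence at the 5% significance level to conclude that a linear relationship exists between x and y.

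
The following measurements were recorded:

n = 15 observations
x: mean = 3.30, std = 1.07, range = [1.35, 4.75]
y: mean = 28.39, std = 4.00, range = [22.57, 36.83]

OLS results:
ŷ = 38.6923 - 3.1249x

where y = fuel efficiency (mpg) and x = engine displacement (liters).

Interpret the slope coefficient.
An increase of one liter in engine displacement is associated with a 3.1249 mpg decrease in predicted fuel efficiency.

The slope β₁ = -3.1249 gives the rate at which the fitted fuel efficiency changes with engine displacement.

Interpretation:
- Engine displacement up by 1 liter → predicted fuel efficiency decreases by 3.1249 mpg
- This is a linear approximation: the same per-unit change is assumed across the whole observed x range

The intercept β₀ = 38.6923 is the predicted fuel efficiency when engine displacement = 0; since the smallest observed x is 1.35, this is an extrapolation and mainly anchors the line.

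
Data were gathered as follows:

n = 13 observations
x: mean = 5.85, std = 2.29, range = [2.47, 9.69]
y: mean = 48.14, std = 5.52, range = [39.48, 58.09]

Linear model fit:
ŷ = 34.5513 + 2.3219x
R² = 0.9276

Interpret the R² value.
About 92.76% of the variability in y is accounted for by the regression on x (R² = 0.9276) — a strong linear fit.

R² (coefficient of determination) measures the proportion of variance in y explained by the regression model.

Here R² = 0.9276:
- Explained: 92.76% of the variation in y
- Unexplained (residual): 100% − 92.76% = 7.24%
- Rule of thumb (below 0.3 weak; 0.3 to below 0.7 moderate; 0.7 and above strong) → strong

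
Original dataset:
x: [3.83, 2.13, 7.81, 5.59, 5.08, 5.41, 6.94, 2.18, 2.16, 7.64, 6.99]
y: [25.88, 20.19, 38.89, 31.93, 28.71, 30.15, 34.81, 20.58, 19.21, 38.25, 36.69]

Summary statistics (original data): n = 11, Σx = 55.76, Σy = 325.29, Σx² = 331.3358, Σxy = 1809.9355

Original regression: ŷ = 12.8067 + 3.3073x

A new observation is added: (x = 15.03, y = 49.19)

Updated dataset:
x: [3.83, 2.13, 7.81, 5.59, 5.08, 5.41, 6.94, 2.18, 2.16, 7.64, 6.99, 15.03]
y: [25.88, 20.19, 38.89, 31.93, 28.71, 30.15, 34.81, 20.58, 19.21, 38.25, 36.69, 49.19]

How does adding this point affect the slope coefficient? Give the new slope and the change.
Adding the point moves β₁ from 3.3073 to 2.4359, i.e. it decreases by 0.8714 (-26.3%).

The new point has HIGH LEVERAGE: x = 15.03 is far from the original mean x̄ = 55.76/11 ≈ 5.07 (original range [2.13, 7.81]).

Step 1: Update the sums with the new point (n goes from 11 to 12)
Σx  = 55.76 + 15.03 = 70.79
Σy  = 325.29 + 49.19 = 374.48
Σx² = 331.3358 + 15.03² = 331.3358 + 225.9009 = 557.2367
Σxy = 1809.9355 + 15.03×49.19 = 1809.9355 + 739.3257 = 2549.2612

Step 2: Recompute the slope with b₁ = (nΣxy − ΣxΣy) / (nΣx² − (Σx)²)
Numerator   = 12×2549.2612 − 70.79×374.48 = 30591.1344 − 26509.4392 = 4081.6952
Denominator = 12×557.2367 − 70.79² = 6686.8404 − 5011.2241 = 1675.6163
b₁(new) = 4081.6952 / 1675.6163 = 2.4359

(Same formula on the original sums: (11×1809.9355 − 55.76×325.29) / (11×331.3358 − 55.76²) = 1771.1201 / 535.5162 = 3.3073, matching the given fit.)

Step 3: Change in slope
Δβ₁ = 2.4359 − 3.3073 = -0.8714
Relative change = -0.8714 / 3.3073 × 100% = -26.3%
→ the slope decreases when the point is added.

A high-leverage point only changes the slope if it is off the original line; here y = 49.19 is below the original trend, so the slope decreases.
In practice: refit with and without it and report both if conclusions differ; investigate whether it comes from the same population as the rest of the sample.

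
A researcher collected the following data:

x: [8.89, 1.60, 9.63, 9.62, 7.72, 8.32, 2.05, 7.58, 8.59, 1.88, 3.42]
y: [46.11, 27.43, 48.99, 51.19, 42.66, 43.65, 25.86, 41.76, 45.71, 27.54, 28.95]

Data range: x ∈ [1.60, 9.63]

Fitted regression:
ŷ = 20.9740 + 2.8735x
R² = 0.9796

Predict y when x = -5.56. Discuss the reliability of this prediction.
The equation gives ŷ = 4.9973; however x = -5.56 is 7.16 units below the observed range, so this extrapolated value should not be trusted.

Prediction calculation:
ŷ = 20.9740 + 2.8735 × (-5.56)
ŷ = 4.9973

Reliability:
- Data range: x ∈ [1.60, 9.63]
- Prediction point: x = -5.56 is 7.16 units below the observed range → this is EXTRAPOLATION, not interpolation

Why that matters here:
- R² describes fit only over the sampled x values; it says nothing about behaviour beyond them
- The linear relationship may not hold outside the observed range
- There are no observations near this x to validate the fitted line there

Report the number if required, but flag clearly that it is an extrapolation.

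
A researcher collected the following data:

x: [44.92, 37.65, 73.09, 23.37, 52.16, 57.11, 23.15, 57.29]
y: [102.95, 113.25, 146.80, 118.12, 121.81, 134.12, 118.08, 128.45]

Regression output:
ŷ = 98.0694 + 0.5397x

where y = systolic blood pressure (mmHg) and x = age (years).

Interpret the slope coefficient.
On average, blood pressure is about 0.5397 mmHg higher for every extra year of age.

The slope β₁ = 0.5397 gives the rate at which the fitted blood pressure changes with age.

Interpretation:
- Age up by 1 year → predicted blood pressure increases by 0.5397 mmHg
- The effect is assumed constant over the observed range of x (linearity)
- The sign (+) gives the direction; the magnitude 0.5397 gives the size of the effect per year

(β₀ = 98.0694 is the fitted value at x = 0 and is not part of the slope interpretation.)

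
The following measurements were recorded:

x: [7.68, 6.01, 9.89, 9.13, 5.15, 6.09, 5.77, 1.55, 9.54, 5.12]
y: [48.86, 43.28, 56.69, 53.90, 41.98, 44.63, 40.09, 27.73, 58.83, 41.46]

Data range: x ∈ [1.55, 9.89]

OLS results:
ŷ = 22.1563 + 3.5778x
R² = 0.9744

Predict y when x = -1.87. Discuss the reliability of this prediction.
ŷ = 15.4658, but this is extrapolation (below the data range [1.55, 9.89]) and may be unreliable.

Prediction calculation:
ŷ = 22.1563 + 3.5778 × (-1.87)
ŷ = 15.4658

Reliability:
- Data range: x ∈ [1.55, 9.89]
- Prediction point: x = -1.87 is 3.42 units below the observed range → this is EXTRAPOLATION, not interpolation

Why that matters here:
- The standard error of prediction grows with (x − x̄)², and x = -1.87 is far from x̄ = 6.59
- Real relationships often flatten, saturate, or turn nonlinear at extremes
- The linear relationship may not hold outside the observed range

A defensible statement: 'if the linear trend continued to x = -1.87, y would be about 15.4658' — the premise is untested.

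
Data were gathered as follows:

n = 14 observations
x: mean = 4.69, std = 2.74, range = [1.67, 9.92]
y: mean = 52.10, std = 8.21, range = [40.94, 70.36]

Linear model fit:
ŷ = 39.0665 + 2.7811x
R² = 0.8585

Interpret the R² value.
R² = 0.8585 means 85.85% of the variation in y is explained by the linear relationship with x. This indicates a strong fit.

R² (coefficient of determination) measures the proportion of variance in y explained by the regression model.

Here R² = 0.8585:
- Explained: 85.85% of the variation in y
- Unexplained (residual): 100% − 85.85% = 14.15%
- Rule of thumb (below 0.3 weak; 0.3 to below 0.7 moderate; 0.7 and above strong) → strong

Note: R² says nothing about causation, and a high R² does not by itself mean the linear form is appropriate — check the residuals.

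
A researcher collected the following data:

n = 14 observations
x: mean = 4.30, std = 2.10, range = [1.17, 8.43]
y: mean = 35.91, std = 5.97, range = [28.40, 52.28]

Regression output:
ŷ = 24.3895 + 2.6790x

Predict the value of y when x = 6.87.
ŷ = 42.7942

Plug x = 6.87 into the fitted line:

ŷ = 24.3895 + 2.6790 × 6.87
ŷ = 24.3895 + 18.4047
ŷ = 42.7942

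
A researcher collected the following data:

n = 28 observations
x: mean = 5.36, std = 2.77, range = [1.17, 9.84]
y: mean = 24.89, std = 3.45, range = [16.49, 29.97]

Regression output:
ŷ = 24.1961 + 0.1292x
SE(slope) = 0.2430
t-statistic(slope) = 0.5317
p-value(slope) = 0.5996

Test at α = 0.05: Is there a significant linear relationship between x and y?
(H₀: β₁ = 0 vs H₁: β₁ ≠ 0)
p-value = 0.5996 ≥ α = 0.05, so we fail to reject H₀. The relationship is not significant.

Hypothesis test for the slope coefficient:

H₀: β₁ = 0 (no linear relationship)
H₁: β₁ ≠ 0 (linear relationship exists)

Test statistic: t = β̂₁ / SE(β̂₁) = 0.1292 / 0.2430 = 0.5317

p = 0.5996: how often a slope estimate this far from 0 (in SE units) would arise by chance if β₁ were truly 0.

Decision rule: reject H₀ if p-value < α.
p-value = 0.5996 ≥ α = 0.05 → fail to reject H₀.

There is not sufficient evidence at the 5% significance level to conclude that a linear relationship exists between x and y.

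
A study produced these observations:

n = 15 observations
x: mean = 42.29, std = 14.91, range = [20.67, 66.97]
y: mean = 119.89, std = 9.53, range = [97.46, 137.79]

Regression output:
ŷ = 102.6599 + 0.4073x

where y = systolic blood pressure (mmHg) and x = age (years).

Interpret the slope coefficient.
An increase of one year in age is associated with a 0.4073 mmHg increase in predicted blood pressure.

The slope β₁ = 0.4073 gives the rate at which the fitted blood pressure changes with age.

Interpretation:
- Age up by 1 year → predicted blood pressure increases by 0.4073 mmHg
- This is a linear approximation: the same per-unit change is assumed across the whole observed x range

The intercept β₀ = 102.6599 is the predicted blood pressure when age = 0; since the smallest observed x is 20.67, this is an extrapolation and mainly anchors the line.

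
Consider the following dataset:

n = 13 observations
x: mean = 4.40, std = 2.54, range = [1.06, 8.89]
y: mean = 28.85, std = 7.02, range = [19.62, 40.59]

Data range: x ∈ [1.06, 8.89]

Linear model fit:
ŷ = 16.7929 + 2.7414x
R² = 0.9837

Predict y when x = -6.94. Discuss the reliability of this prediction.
ŷ = -2.2324, but this is extrapolation (below the data range [1.06, 8.89]) and may be unreliable.

Prediction calculation:
ŷ = 16.7929 + 2.7414 × (-6.94)
ŷ = -2.2324

Reliability:
- Data range: x ∈ [1.06, 8.89]
- Prediction point: x = -6.94 is 8.00 units below the observed range → this is EXTRAPOLATION, not interpolation

Why that matters here:
- There are no observations near this x to validate the fitted line there
- The linear relationship may not hold outside the observed range

Report the number if required, but flag clearly that it is an extrapolation.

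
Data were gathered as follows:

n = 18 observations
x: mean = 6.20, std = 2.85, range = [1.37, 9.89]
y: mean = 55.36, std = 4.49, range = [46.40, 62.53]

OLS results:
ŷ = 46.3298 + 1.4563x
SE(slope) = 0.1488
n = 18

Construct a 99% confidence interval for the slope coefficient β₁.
The 99% CI for β₁ is (1.0217, 1.8909)

Confidence interval for the slope:

The 99% CI for β₁ is: β̂₁ ± t*(α/2, n-2) × SE(β̂₁)

Step 1: Find critical t-value
- Confidence level = 0.99
- Degrees of freedom = n - 2 = 18 - 2 = 16
- t*(α/2, 16) = 2.9208

Step 2: Calculate margin of error
Margin = 2.9208 × 0.1488 = 0.4346

Step 3: Construct interval
CI = 1.4563 ± 0.4346
CI = (1.0217, 1.8909)

Interpretation: We are 99% confident that the true slope β₁ lies between 1.0217 and 1.8909.
Both endpoints are positive, so the data support a genuinely positive slope at this confidence level.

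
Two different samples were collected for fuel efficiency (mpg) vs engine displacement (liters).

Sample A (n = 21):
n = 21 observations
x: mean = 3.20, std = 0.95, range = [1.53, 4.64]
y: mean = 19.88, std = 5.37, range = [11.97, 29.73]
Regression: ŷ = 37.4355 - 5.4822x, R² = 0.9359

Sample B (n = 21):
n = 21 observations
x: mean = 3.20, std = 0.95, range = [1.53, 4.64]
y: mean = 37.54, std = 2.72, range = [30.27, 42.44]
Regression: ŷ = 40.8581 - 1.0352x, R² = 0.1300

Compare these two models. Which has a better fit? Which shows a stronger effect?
Model A has the better fit (R² = 0.9359 vs 0.1300). Model A shows the stronger effect (|β₁| = 5.4822 vs 1.0352).

Model Comparison:

Fit — compare R²:
- Model A: R² = 0.9359 → 93.59% of variance in fuel efficiency explained
- Model B: R² = 0.1300 → 13.00% of variance in fuel efficiency explained
- 0.9359 > 0.1300 → Model A has the better fit

Which has the larger per-liter effect? (|β₁|)
- Model A: β₁ = -5.4822 → predicted fuel efficiency falls 5.4822 mpg per additional liter of engine displacement
- Model B: β₁ = -1.0352 → predicted fuel efficiency falls 1.0352 mpg per additional liter of engine displacement
- |-5.4822| > |-1.0352| → Model A shows the stronger marginal effect

Note: The two samples could reflect different populations, time periods, or measurement quality.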